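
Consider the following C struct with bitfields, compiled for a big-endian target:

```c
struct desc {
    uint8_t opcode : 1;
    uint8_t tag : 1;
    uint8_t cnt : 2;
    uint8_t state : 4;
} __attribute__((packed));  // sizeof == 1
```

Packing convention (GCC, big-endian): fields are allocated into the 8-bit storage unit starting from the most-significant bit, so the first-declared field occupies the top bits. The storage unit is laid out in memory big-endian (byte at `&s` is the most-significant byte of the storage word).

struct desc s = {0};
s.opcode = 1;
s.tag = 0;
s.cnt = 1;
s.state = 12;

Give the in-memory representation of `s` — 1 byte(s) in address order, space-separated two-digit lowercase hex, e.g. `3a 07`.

opcode:1 = 1 → 0x1 << 7 → word 0x80
tag:1 = 0 → 0x0 << 6 → word 0x80
cnt:2 = 1 → 0x1 << 4 → word 0x90
state:4 = 12 → 0xc << 0 → word 0x9c
word = 0x9c → big-endian bytes:
  [0]=0x9c

9c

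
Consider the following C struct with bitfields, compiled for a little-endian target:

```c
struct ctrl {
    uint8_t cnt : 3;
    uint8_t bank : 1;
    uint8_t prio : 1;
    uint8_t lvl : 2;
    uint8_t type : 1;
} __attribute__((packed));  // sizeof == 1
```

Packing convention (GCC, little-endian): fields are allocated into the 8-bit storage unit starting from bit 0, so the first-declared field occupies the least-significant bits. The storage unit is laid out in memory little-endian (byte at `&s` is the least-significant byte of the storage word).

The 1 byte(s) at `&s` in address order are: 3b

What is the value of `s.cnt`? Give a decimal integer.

3

[0]=0x3b (little-endian) → word 0x3b
cnt [0+:3] = (word>>0) & 0x7 = 3  ←
bank [3+:1] = (word>>3) & 0x1 = 1
prio [4+:1] = (word>>4) & 0x1 = 1
lvl [5+:2] = (word>>5) & 0x3 = 1
type [7+:1] = (word>>7) & 0x1 = 0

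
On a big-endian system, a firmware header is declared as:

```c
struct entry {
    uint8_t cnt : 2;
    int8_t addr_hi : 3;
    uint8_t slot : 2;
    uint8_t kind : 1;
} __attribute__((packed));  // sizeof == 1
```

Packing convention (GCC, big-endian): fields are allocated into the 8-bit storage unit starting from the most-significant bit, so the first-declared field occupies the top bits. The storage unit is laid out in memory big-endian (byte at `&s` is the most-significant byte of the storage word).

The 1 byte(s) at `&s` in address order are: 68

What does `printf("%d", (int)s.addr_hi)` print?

[0]=0x68 (big-endian) → word 0x68
cnt [6+:2] = (word>>6) & 0x3 = 1
addr_hi [3+:3] = (word>>3) & 0x7 = 5  ←
slot [1+:2] = (word>>1) & 0x3 = 0
kind [0+:1] = (word>>0) & 0x1 = 0
addr_hi signed 3b, MSB=1: 5 - 8 = -3

-3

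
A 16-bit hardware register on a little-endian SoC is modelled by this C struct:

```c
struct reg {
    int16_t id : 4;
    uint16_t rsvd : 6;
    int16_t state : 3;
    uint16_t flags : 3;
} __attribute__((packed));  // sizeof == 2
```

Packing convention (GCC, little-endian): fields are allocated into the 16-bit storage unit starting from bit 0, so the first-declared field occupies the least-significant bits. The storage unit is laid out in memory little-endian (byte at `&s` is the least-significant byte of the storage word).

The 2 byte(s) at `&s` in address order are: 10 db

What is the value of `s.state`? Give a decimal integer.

[0]=0x10 [1]=0xdb (little-endian) → word 0xdb10
id [0+:4] = (word>>0) & 0xf = 0
rsvd [4+:6] = (word>>4) & 0x3f = 49
state [10+:3] = (word>>10) & 0x7 = 6  ←
flags [13+:3] = (word>>13) & 0x7 = 6
state signed 3b, MSB=1: 6 - 8 = -2

-2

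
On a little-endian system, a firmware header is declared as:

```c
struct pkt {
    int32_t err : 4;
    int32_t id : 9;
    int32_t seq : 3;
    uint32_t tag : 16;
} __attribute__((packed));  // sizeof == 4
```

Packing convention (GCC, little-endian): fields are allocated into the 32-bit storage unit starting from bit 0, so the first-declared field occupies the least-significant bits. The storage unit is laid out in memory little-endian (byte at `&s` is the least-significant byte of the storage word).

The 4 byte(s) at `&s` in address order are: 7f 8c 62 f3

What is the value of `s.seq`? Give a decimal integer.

-4

[0]=0x7f [1]=0x8c [2]=0x62 [3]=0xf3 (little-endian) → word 0xf3628c7f
err [0+:4] = (word>>0) & 0xf = 15
id [4+:9] = (word>>4) & 0x1ff = 199
seq [13+:3] = (word>>13) & 0x7 = 4  ←
tag [16+:16] = (word>>16) & 0xffff = 62306
seq signed 3b, MSB=1: 4 - 8 = -4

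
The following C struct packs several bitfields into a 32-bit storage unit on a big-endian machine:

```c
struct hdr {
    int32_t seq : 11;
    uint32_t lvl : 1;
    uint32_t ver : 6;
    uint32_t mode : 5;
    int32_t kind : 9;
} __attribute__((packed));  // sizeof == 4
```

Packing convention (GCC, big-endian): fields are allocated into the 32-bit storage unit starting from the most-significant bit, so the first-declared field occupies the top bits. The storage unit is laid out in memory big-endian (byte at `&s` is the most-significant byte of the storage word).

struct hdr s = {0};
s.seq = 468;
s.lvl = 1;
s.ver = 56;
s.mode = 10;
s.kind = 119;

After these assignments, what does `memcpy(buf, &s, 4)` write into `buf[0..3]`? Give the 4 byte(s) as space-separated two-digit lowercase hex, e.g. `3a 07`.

seq:11 = 468 → 0x1d4 << 21 → word 0x3a800000
lvl:1 = 1 → 0x1 << 20 → word 0x3a900000
ver:6 = 56 → 0x38 << 14 → word 0x3a9e0000
mode:5 = 10 → 0xa << 9 → word 0x3a9e1400
kind:9 = 119 → 0x77 << 0 → word 0x3a9e1477
word = 0x3a9e1477 → big-endian bytes:
  [0]=0x3a  [1]=0x9e  [2]=0x14  [3]=0x77

3a 9e 14 77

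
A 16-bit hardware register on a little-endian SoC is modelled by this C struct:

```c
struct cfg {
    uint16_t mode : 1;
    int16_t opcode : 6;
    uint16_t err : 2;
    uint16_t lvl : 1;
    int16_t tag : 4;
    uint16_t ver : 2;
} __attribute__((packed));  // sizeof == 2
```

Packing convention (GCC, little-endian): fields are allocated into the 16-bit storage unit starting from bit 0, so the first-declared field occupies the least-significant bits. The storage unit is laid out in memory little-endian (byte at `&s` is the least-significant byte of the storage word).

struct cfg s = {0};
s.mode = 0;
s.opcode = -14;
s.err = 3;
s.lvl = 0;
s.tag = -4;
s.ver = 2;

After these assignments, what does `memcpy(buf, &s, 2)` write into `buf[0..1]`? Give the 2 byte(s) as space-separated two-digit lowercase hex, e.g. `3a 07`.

e4 b1

mode:1 = 0 → 0x0 << 0 → word 0x0000
opcode:6 = -14 → 0x32 << 1 → word 0x0064
err:2 = 3 → 0x3 << 7 → word 0x01e4
lvl:1 = 0 → 0x0 << 9 → word 0x01e4
tag:4 = -4 → 0xc << 10 → word 0x31e4
ver:2 = 2 → 0x2 << 14 → word 0xb1e4
word = 0xb1e4 → little-endian bytes:
  [0]=0xe4  [1]=0xb1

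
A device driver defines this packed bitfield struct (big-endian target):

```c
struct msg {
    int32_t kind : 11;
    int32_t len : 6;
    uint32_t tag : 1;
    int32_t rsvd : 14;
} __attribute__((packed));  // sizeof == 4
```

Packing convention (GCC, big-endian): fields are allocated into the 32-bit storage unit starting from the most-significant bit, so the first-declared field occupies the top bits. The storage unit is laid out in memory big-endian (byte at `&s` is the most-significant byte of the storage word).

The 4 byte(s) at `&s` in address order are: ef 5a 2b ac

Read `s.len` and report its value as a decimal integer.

-12

[0]=0xef [1]=0x5a [2]=0x2b [3]=0xac (big-endian) → word 0xef5a2bac
kind:11 @ bit 21 → (0xef5a2bac>>21)&0x7ff = 0x77a
len:6 @ bit 15 → (0xef5a2bac>>15)&0x3f = 0x34  ←
tag:1 @ bit 14 → (0xef5a2bac>>14)&0x1 = 0x0
rsvd:14 @ bit 0 → (0xef5a2bac>>0)&0x3fff = 0x2bac
len signed 6b, MSB=1: 52 - 64 = -12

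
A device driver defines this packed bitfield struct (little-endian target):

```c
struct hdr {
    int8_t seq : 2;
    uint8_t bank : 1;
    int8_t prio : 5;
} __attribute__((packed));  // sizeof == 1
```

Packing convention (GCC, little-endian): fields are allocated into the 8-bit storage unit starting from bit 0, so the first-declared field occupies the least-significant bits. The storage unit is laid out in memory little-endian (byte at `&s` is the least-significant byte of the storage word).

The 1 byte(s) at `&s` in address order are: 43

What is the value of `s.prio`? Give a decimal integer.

[0]=0x43 (little-endian) → word 0x43
seq [0+:2] = (word>>0) & 0x3 = 3
bank [2+:1] = (word>>2) & 0x1 = 0
prio [3+:5] = (word>>3) & 0x1f = 8  ←
prio signed 5b, MSB=0: value = 8

8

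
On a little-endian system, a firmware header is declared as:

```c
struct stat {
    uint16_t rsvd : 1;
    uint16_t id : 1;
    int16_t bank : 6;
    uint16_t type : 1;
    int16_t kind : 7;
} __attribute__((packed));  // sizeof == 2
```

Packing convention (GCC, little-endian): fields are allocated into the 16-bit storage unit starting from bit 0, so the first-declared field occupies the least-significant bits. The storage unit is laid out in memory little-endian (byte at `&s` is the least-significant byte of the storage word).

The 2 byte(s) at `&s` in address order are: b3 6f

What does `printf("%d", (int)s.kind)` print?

[0]=0xb3 [1]=0x6f (little-endian) → word 0x6fb3
rsvd [0+:1] = (word>>0) & 0x1 = 1
id [1+:1] = (word>>1) & 0x1 = 1
bank [2+:6] = (word>>2) & 0x3f = 44
type [8+:1] = (word>>8) & 0x1 = 1
kind [9+:7] = (word>>9) & 0x7f = 55  ←
kind signed 7b, MSB=0: value = 55

55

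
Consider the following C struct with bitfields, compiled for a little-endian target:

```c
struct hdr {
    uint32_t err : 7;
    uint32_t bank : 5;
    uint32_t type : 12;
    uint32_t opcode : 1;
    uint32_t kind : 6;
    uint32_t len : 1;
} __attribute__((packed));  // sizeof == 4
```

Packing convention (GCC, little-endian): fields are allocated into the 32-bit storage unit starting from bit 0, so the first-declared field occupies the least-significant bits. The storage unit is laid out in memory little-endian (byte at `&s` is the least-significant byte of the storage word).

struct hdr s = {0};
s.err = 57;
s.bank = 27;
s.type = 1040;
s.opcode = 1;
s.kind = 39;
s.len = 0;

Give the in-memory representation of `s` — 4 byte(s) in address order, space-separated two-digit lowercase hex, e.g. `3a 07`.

b9 0d 41 4f

[0+:7] err=57 & 0x7f = 0x39; word=0x00000039
[7+:5] bank=27 & 0x1f = 0x1b; word=0x00000db9
[12+:12] type=1040 & 0xfff = 0x410; word=0x00410db9
[24+:1] opcode=1 & 0x1 = 0x1; word=0x01410db9
[25+:6] kind=39 & 0x3f = 0x27; word=0x4f410db9
[31+:1] len=0 & 0x1 = 0x0; word=0x4f410db9
word = 0x4f410db9 → little-endian bytes:
  [0]=0xb9  [1]=0x0d  [2]=0x41  [3]=0x4f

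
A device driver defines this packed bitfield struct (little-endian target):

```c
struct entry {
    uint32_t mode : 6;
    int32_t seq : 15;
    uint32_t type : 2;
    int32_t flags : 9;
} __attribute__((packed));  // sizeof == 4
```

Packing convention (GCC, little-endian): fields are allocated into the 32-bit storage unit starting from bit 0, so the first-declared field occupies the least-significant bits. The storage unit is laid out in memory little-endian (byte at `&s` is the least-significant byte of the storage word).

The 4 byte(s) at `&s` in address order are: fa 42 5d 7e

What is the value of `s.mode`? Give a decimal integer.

58

[0]=0xfa [1]=0x42 [2]=0x5d [3]=0x7e (little-endian) → word 0x7e5d42fa
mode [0+:6] = (word>>0) & 0x3f = 58  ←
seq [6+:15] = (word>>6) & 0x7fff = 29963
type [21+:2] = (word>>21) & 0x3 = 2
flags [23+:9] = (word>>23) & 0x1ff = 252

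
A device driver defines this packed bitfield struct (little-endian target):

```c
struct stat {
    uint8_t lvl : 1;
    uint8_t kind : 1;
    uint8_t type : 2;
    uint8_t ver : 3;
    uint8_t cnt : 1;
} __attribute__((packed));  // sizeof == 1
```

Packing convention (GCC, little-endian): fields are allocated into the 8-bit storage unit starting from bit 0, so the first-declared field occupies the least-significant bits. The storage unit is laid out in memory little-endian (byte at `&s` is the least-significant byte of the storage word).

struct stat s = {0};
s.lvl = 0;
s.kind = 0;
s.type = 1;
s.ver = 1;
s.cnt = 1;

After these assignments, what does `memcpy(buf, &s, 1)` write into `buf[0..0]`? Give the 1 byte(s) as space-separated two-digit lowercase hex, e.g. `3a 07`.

lvl:1 = 0 → 0x0 << 0 → word 0x00
kind:1 = 0 → 0x0 << 1 → word 0x00
type:2 = 1 → 0x1 << 2 → word 0x04
ver:3 = 1 → 0x1 << 4 → word 0x14
cnt:1 = 1 → 0x1 << 7 → word 0x94
word = 0x94 → little-endian bytes:
  [0]=0x94

94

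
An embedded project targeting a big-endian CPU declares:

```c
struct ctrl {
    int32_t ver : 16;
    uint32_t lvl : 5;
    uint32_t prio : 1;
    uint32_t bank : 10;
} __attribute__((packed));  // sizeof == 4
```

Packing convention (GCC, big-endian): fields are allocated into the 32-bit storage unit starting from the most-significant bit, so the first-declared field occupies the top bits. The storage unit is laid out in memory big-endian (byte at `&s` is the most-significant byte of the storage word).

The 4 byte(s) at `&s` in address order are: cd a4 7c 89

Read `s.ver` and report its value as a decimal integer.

[0]=0xcd [1]=0xa4 [2]=0x7c [3]=0x89 (big-endian) → word 0xcda47c89
ver [16+:16] = (word>>16) & 0xffff = 52644  ←
lvl [11+:5] = (word>>11) & 0x1f = 15
prio [10+:1] = (word>>10) & 0x1 = 1
bank [0+:10] = (word>>0) & 0x3ff = 137
ver signed 16b, MSB=1: 52644 - 65536 = -12892

-12892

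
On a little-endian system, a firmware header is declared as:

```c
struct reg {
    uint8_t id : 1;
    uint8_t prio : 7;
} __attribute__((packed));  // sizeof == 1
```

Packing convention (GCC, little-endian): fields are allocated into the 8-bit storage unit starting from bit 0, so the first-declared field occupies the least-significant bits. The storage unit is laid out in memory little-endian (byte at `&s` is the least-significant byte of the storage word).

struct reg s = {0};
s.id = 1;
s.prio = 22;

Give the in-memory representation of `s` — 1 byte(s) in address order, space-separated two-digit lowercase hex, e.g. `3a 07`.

2d

id:1 = 1 → 0x1 << 0 → word 0x01
prio:7 = 22 → 0x16 << 1 → word 0x2d
word = 0x2d → little-endian bytes:
  [0]=0x2d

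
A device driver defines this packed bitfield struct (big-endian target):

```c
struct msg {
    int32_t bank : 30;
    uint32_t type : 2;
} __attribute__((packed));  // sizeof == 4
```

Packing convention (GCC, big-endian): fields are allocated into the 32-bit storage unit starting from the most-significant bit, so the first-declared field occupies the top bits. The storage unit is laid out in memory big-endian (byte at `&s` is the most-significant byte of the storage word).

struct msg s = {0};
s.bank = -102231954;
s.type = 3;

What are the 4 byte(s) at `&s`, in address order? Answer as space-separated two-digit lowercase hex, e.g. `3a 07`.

bank (30b) val=-102231954 bits=0x39e8106e at bit 2: 0xe7a041b8
type (2b) val=3 bits=0x3 at bit 0: 0xe7a041bb
word = 0xe7a041bb → big-endian bytes:
  [0]=0xe7  [1]=0xa0  [2]=0x41  [3]=0xbb

e7 a0 41 bb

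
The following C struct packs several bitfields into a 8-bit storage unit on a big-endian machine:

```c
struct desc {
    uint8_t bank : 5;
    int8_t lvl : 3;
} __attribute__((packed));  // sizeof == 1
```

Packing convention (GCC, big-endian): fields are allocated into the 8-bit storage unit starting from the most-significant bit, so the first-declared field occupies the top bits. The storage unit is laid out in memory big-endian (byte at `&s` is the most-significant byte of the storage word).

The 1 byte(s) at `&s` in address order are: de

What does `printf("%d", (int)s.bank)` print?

27

[0]=0xde (big-endian) → word 0xde
bank [3+:5] = (word>>3) & 0x1f = 27  ←
lvl [0+:3] = (word>>0) & 0x7 = 6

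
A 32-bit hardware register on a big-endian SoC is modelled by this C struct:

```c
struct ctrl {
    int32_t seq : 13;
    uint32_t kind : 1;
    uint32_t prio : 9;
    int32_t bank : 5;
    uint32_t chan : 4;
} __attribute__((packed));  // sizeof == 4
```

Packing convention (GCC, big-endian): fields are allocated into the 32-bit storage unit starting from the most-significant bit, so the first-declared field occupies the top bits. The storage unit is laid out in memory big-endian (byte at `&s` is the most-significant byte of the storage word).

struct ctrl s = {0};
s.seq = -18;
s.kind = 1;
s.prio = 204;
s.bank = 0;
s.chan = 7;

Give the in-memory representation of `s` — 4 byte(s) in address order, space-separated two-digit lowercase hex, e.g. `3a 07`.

seq (13b) val=-18 bits=0x1fee at bit 19: 0xff700000
kind (1b) val=1 bits=0x1 at bit 18: 0xff740000
prio (9b) val=204 bits=0xcc at bit 9: 0xff759800
bank (5b) val=0 bits=0x0 at bit 4: 0xff759800
chan (4b) val=7 bits=0x7 at bit 0: 0xff759807
word = 0xff759807 → big-endian bytes:
  [0]=0xff  [1]=0x75  [2]=0x98  [3]=0x07

ff 75 98 07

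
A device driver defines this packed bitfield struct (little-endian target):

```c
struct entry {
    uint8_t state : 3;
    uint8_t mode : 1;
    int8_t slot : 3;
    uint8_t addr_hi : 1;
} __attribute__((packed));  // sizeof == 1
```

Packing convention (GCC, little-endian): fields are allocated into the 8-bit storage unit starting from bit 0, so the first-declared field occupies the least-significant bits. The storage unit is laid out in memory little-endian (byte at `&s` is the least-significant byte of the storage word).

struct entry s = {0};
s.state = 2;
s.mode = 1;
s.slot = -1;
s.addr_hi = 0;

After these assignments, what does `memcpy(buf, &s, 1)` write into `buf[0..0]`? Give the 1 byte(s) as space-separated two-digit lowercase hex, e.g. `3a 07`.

state:3 = 2 → 0x2 << 0 → word 0x02
mode:1 = 1 → 0x1 << 3 → word 0x0a
slot:3 = -1 → 0x7 << 4 → word 0x7a
addr_hi:1 = 0 → 0x0 << 7 → word 0x7a
word = 0x7a → little-endian bytes:
  [0]=0x7a

7a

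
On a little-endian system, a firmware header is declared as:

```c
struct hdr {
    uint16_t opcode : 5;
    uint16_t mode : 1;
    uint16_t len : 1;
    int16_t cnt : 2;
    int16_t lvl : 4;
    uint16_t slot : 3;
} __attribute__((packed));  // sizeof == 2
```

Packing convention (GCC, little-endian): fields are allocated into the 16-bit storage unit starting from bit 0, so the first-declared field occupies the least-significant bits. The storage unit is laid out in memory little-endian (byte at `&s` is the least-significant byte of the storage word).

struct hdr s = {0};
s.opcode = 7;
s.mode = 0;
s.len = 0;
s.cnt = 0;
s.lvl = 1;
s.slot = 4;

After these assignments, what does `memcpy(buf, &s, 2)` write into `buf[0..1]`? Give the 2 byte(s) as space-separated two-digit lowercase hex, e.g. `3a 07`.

opcode (5b) val=7 bits=0x7 at bit 0: 0x0007
mode (1b) val=0 bits=0x0 at bit 5: 0x0007
len (1b) val=0 bits=0x0 at bit 6: 0x0007
cnt (2b) val=0 bits=0x0 at bit 7: 0x0007
lvl (4b) val=1 bits=0x1 at bit 9: 0x0207
slot (3b) val=4 bits=0x4 at bit 13: 0x8207
word = 0x8207 → little-endian bytes:
  [0]=0x07  [1]=0x82

07 82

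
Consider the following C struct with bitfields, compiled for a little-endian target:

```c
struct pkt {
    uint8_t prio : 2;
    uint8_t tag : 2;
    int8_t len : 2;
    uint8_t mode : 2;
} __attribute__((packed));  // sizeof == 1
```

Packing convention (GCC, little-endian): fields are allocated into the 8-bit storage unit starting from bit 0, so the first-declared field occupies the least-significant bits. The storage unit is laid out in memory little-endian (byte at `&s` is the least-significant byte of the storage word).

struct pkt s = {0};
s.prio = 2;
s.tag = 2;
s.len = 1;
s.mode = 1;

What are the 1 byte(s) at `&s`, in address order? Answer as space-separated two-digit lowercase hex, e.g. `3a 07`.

[0+:2] prio=2 & 0x3 = 0x2; word=0x02
[2+:2] tag=2 & 0x3 = 0x2; word=0x0a
[4+:2] len=1 & 0x3 = 0x1; word=0x1a
[6+:2] mode=1 & 0x3 = 0x1; word=0x5a
word = 0x5a → little-endian bytes:
  [0]=0x5a

5a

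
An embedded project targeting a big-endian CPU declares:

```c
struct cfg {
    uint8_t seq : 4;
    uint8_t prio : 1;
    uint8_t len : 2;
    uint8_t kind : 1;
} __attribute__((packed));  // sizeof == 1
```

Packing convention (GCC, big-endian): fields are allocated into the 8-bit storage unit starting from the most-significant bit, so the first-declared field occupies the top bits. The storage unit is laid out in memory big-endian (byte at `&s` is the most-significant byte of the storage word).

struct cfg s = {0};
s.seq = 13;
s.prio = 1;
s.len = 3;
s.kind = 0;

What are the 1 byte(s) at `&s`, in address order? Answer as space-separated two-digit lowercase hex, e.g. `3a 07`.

de

seq (4b) val=13 bits=0xd at bit 4: 0xd0
prio (1b) val=1 bits=0x1 at bit 3: 0xd8
len (2b) val=3 bits=0x3 at bit 1: 0xde
kind (1b) val=0 bits=0x0 at bit 0: 0xde
word = 0xde → big-endian bytes:
  [0]=0xde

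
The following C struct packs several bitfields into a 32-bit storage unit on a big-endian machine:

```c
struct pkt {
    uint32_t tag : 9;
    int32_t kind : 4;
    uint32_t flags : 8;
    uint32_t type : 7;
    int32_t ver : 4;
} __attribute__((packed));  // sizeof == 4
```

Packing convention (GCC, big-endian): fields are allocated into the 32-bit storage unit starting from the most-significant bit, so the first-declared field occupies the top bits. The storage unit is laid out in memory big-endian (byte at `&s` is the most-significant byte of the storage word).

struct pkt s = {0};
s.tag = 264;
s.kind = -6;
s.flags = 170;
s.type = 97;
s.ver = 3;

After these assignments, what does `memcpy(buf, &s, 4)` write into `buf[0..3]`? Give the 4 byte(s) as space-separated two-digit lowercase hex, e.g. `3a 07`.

84 55 56 13

tag (9b) val=264 bits=0x108 at bit 23: 0x84000000
kind (4b) val=-6 bits=0xa at bit 19: 0x84500000
flags (8b) val=170 bits=0xaa at bit 11: 0x84555000
type (7b) val=97 bits=0x61 at bit 4: 0x84555610
ver (4b) val=3 bits=0x3 at bit 0: 0x84555613
word = 0x84555613 → big-endian bytes:
  [0]=0x84  [1]=0x55  [2]=0x56  [3]=0x13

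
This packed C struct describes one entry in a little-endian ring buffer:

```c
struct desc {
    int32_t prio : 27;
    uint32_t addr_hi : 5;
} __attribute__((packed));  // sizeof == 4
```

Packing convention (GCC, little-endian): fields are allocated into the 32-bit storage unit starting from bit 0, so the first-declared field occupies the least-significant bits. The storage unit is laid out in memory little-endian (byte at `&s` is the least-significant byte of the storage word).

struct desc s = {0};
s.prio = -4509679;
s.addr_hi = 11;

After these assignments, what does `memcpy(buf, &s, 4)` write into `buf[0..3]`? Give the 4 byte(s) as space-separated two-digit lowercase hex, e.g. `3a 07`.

[0+:27] prio=-4509679 & 0x7ffffff = 0x7bb3011; word=0x07bb3011
[27+:5] addr_hi=11 & 0x1f = 0xb; word=0x5fbb3011
word = 0x5fbb3011 → little-endian bytes:
  [0]=0x11  [1]=0x30  [2]=0xbb  [3]=0x5f

11 30 bb 5f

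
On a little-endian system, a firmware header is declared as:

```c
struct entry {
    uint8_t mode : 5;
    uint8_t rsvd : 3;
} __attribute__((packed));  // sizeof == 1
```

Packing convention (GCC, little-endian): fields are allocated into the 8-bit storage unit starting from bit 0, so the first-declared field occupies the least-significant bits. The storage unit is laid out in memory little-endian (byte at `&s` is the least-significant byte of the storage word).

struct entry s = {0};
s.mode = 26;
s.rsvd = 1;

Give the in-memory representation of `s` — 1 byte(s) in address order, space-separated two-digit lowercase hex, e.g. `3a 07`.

mode:5 = 26 → 0x1a << 0 → word 0x1a
rsvd:3 = 1 → 0x1 << 5 → word 0x3a
word = 0x3a → little-endian bytes:
  [0]=0x3a

3a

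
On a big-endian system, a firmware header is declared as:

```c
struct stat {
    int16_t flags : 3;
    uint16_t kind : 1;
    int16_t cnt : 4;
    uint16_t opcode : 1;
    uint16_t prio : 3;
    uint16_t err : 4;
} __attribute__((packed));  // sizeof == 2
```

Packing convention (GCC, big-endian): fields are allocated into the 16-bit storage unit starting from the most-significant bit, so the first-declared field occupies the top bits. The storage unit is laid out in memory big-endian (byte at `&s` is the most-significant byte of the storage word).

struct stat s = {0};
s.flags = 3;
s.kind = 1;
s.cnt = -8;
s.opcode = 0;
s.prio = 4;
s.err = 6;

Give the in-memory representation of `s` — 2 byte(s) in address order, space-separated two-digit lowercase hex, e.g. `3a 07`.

78 46

flags (3b) val=3 bits=0x3 at bit 13: 0x6000
kind (1b) val=1 bits=0x1 at bit 12: 0x7000
cnt (4b) val=-8 bits=0x8 at bit 8: 0x7800
opcode (1b) val=0 bits=0x0 at bit 7: 0x7800
prio (3b) val=4 bits=0x4 at bit 4: 0x7840
err (4b) val=6 bits=0x6 at bit 0: 0x7846
word = 0x7846 → big-endian bytes:
  [0]=0x78  [1]=0x46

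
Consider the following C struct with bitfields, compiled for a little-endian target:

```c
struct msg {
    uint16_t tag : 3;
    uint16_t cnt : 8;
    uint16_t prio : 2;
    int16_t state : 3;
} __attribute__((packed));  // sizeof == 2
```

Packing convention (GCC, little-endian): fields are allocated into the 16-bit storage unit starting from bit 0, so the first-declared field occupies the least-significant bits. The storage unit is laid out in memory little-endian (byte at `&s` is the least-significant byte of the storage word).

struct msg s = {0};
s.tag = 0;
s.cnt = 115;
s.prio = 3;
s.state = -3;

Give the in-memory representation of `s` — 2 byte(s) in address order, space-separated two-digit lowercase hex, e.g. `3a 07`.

98 bb

tag:3 = 0 → 0x0 << 0 → word 0x0000
cnt:8 = 115 → 0x73 << 3 → word 0x0398
prio:2 = 3 → 0x3 << 11 → word 0x1b98
state:3 = -3 → 0x5 << 13 → word 0xbb98
word = 0xbb98 → little-endian bytes:
  [0]=0x98  [1]=0xbb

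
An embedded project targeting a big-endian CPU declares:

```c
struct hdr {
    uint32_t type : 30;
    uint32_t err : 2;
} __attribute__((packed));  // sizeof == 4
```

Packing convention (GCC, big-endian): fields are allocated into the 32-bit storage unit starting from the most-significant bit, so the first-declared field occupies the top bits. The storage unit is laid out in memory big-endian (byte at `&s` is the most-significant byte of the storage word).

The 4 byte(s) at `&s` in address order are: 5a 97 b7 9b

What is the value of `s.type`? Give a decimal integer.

379973094

[0]=0x5a [1]=0x97 [2]=0xb7 [3]=0x9b (big-endian) → word 0x5a97b79b
type:30 @ bit 2 → (0x5a97b79b>>2)&0x3fffffff = 0x16a5ede6  ←
err:2 @ bit 0 → (0x5a97b79b>>0)&0x3 = 0x3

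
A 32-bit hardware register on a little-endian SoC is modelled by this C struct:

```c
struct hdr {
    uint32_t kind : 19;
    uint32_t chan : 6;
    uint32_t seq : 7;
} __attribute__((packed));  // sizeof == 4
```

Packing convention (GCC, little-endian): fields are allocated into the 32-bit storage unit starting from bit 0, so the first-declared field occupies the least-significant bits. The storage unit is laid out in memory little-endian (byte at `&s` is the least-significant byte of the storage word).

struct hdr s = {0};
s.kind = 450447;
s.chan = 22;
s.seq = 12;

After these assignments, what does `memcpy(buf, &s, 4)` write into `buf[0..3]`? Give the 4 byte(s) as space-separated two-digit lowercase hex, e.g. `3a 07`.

kind (19b) val=450447 bits=0x6df8f at bit 0: 0x0006df8f
chan (6b) val=22 bits=0x16 at bit 19: 0x00b6df8f
seq (7b) val=12 bits=0xc at bit 25: 0x18b6df8f
word = 0x18b6df8f → little-endian bytes:
  [0]=0x8f  [1]=0xdf  [2]=0xb6  [3]=0x18

8f df b6 18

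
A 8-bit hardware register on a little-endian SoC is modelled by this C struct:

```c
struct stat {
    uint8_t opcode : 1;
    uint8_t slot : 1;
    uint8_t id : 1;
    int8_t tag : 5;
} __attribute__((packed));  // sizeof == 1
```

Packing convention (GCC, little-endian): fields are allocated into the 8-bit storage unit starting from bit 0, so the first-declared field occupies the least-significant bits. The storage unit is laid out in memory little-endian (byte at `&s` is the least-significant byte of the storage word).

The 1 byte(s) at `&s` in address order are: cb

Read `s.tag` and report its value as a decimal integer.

-7

[0]=0xcb (little-endian) → word 0xcb
opcode:1 @ bit 0 → (0xcb>>0)&0x1 = 0x1
slot:1 @ bit 1 → (0xcb>>1)&0x1 = 0x1
id:1 @ bit 2 → (0xcb>>2)&0x1 = 0x0
tag:5 @ bit 3 → (0xcb>>3)&0x1f = 0x19  ←
tag signed 5b, MSB=1: 25 - 32 = -7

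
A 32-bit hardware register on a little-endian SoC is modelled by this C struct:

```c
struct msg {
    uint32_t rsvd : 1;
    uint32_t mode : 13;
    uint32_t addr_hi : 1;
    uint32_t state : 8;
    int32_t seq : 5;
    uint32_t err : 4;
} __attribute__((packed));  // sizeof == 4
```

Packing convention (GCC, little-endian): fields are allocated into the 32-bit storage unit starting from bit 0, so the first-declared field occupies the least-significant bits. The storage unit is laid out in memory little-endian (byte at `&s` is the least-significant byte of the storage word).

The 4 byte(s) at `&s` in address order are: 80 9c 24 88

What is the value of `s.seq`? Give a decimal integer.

[0]=0x80 [1]=0x9c [2]=0x24 [3]=0x88 (little-endian) → word 0x88249c80
rsvd:1 @ bit 0 → (0x88249c80>>0)&0x1 = 0x0
mode:13 @ bit 1 → (0x88249c80>>1)&0x1fff = 0xe40
addr_hi:1 @ bit 14 → (0x88249c80>>14)&0x1 = 0x0
state:8 @ bit 15 → (0x88249c80>>15)&0xff = 0x49
seq:5 @ bit 23 → (0x88249c80>>23)&0x1f = 0x10  ←
err:4 @ bit 28 → (0x88249c80>>28)&0xf = 0x8
seq signed 5b, MSB=1: 16 - 32 = -16

-16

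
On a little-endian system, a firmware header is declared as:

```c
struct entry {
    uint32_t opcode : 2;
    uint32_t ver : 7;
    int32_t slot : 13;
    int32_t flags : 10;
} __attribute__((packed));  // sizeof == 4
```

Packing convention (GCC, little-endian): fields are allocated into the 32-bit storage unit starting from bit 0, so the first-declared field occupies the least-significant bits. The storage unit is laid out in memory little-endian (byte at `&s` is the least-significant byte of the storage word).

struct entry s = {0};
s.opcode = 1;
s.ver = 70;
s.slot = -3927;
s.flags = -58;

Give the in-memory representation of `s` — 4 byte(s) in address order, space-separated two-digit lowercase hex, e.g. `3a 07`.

19 53 a1 f1

opcode (2b) val=1 bits=0x1 at bit 0: 0x00000001
ver (7b) val=70 bits=0x46 at bit 2: 0x00000119
slot (13b) val=-3927 bits=0x10a9 at bit 9: 0x00215319
flags (10b) val=-58 bits=0x3c6 at bit 22: 0xf1a15319
word = 0xf1a15319 → little-endian bytes:
  [0]=0x19  [1]=0x53  [2]=0xa1  [3]=0xf1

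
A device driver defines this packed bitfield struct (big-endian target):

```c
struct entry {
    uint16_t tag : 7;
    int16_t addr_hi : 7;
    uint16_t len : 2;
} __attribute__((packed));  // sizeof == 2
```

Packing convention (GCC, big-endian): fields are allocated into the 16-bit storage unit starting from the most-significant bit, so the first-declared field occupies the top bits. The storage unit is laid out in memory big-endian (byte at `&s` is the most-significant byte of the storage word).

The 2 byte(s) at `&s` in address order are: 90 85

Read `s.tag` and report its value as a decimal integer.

[0]=0x90 [1]=0x85 (big-endian) → word 0x9085
tag:7 @ bit 9 → (0x9085>>9)&0x7f = 0x48  ←
addr_hi:7 @ bit 2 → (0x9085>>2)&0x7f = 0x21
len:2 @ bit 0 → (0x9085>>0)&0x3 = 0x1

72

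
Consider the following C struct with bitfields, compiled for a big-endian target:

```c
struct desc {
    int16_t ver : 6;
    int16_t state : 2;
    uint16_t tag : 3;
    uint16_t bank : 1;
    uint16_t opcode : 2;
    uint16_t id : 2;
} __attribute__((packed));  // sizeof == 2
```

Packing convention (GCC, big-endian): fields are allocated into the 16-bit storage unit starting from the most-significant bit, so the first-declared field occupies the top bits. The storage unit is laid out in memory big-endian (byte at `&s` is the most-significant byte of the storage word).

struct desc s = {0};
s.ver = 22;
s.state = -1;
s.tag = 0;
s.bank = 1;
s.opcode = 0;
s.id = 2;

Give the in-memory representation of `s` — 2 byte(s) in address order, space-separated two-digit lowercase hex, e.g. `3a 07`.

[10+:6] ver=22 & 0x3f = 0x16; word=0x5800
[8+:2] state=-1 & 0x3 = 0x3; word=0x5b00
[5+:3] tag=0 & 0x7 = 0x0; word=0x5b00
[4+:1] bank=1 & 0x1 = 0x1; word=0x5b10
[2+:2] opcode=0 & 0x3 = 0x0; word=0x5b10
[0+:2] id=2 & 0x3 = 0x2; word=0x5b12
word = 0x5b12 → big-endian bytes:
  [0]=0x5b  [1]=0x12

5b 12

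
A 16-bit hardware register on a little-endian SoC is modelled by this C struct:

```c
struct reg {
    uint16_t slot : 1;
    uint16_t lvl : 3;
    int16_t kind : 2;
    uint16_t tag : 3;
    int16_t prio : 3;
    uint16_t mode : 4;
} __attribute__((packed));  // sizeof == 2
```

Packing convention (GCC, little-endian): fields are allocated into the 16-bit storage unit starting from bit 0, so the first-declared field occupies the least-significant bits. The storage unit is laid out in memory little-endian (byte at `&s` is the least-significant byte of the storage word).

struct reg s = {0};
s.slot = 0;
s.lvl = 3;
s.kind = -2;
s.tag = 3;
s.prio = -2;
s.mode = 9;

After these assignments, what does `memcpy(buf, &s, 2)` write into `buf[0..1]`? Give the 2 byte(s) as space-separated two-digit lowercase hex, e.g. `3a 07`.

slot:1 = 0 → 0x0 << 0 → word 0x0000
lvl:3 = 3 → 0x3 << 1 → word 0x0006
kind:2 = -2 → 0x2 << 4 → word 0x0026
tag:3 = 3 → 0x3 << 6 → word 0x00e6
prio:3 = -2 → 0x6 << 9 → word 0x0ce6
mode:4 = 9 → 0x9 << 12 → word 0x9ce6
word = 0x9ce6 → little-endian bytes:
  [0]=0xe6  [1]=0x9c

e6 9c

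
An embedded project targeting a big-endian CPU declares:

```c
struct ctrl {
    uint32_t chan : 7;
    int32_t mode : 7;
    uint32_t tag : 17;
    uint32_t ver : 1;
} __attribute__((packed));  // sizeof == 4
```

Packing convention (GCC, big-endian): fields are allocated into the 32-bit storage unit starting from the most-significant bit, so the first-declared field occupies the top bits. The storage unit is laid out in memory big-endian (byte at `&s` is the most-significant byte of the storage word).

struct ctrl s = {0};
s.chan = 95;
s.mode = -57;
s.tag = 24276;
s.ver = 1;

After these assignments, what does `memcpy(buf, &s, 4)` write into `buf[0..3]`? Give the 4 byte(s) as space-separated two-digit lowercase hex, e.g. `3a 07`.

bf 1c bd a9

[25+:7] chan=95 & 0x7f = 0x5f; word=0xbe000000
[18+:7] mode=-57 & 0x7f = 0x47; word=0xbf1c0000
[1+:17] tag=24276 & 0x1ffff = 0x5ed4; word=0xbf1cbda8
[0+:1] ver=1 & 0x1 = 0x1; word=0xbf1cbda9
word = 0xbf1cbda9 → big-endian bytes:
  [0]=0xbf  [1]=0x1c  [2]=0xbd  [3]=0xa9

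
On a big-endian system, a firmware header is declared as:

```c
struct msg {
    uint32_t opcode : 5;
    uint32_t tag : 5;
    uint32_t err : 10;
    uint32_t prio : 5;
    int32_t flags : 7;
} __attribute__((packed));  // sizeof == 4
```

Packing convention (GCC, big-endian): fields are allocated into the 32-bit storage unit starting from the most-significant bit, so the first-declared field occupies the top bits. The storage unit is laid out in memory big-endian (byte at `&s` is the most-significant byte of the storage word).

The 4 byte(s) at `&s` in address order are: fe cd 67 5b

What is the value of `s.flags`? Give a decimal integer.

-37

[0]=0xfe [1]=0xcd [2]=0x67 [3]=0x5b (big-endian) → word 0xfecd675b
opcode:5 @ bit 27 → (0xfecd675b>>27)&0x1f = 0x1f
tag:5 @ bit 22 → (0xfecd675b>>22)&0x1f = 0x1b
err:10 @ bit 12 → (0xfecd675b>>12)&0x3ff = 0xd6
prio:5 @ bit 7 → (0xfecd675b>>7)&0x1f = 0xe
flags:7 @ bit 0 → (0xfecd675b>>0)&0x7f = 0x5b  ←
flags signed 7b, MSB=1: 91 - 128 = -37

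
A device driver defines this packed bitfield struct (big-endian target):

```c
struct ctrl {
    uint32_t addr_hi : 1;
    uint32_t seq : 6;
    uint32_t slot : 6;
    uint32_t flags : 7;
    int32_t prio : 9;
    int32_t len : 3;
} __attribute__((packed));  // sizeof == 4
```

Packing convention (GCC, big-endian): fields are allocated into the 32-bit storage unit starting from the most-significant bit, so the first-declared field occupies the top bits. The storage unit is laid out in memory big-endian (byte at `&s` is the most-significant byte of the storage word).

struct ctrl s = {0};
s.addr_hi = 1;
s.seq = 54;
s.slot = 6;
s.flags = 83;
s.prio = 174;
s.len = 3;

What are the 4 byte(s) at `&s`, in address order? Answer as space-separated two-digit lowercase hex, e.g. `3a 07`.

[31+:1] addr_hi=1 & 0x1 = 0x1; word=0x80000000
[25+:6] seq=54 & 0x3f = 0x36; word=0xec000000
[19+:6] slot=6 & 0x3f = 0x6; word=0xec300000
[12+:7] flags=83 & 0x7f = 0x53; word=0xec353000
[3+:9] prio=174 & 0x1ff = 0xae; word=0xec353570
[0+:3] len=3 & 0x7 = 0x3; word=0xec353573
word = 0xec353573 → big-endian bytes:
  [0]=0xec  [1]=0x35  [2]=0x35  [3]=0x73

ec 35 35 73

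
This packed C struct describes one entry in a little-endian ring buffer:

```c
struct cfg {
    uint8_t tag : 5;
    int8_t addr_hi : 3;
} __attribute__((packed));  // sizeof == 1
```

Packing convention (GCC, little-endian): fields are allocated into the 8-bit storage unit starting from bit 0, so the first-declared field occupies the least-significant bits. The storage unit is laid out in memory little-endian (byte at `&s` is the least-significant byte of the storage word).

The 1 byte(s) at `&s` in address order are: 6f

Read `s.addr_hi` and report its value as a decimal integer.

[0]=0x6f (little-endian) → word 0x6f
tag [0+:5] = (word>>0) & 0x1f = 15
addr_hi [5+:3] = (word>>5) & 0x7 = 3  ←
addr_hi signed 3b, MSB=0: value = 3

3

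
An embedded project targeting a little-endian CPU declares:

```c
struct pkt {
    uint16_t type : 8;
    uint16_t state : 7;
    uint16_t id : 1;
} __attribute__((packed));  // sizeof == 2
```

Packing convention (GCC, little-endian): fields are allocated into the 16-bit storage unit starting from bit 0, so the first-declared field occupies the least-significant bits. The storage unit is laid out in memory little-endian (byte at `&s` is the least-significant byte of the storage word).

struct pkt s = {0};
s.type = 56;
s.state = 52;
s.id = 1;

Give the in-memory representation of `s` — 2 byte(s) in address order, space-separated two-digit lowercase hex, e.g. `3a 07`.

38 b4

type (8b) val=56 bits=0x38 at bit 0: 0x0038
state (7b) val=52 bits=0x34 at bit 8: 0x3438
id (1b) val=1 bits=0x1 at bit 15: 0xb438
word = 0xb438 → little-endian bytes:
  [0]=0x38  [1]=0xb4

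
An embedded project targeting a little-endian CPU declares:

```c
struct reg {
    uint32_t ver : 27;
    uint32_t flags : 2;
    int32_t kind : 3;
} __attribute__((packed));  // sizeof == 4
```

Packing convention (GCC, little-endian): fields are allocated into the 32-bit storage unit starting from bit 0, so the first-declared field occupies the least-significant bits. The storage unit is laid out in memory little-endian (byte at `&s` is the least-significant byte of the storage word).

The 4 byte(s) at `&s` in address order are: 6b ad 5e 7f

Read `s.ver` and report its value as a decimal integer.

[0]=0x6b [1]=0xad [2]=0x5e [3]=0x7f (little-endian) → word 0x7f5ead6b
ver [0+:27] = (word>>0) & 0x7ffffff = 123645291  ←
flags [27+:2] = (word>>27) & 0x3 = 3
kind [29+:3] = (word>>29) & 0x7 = 3

123645291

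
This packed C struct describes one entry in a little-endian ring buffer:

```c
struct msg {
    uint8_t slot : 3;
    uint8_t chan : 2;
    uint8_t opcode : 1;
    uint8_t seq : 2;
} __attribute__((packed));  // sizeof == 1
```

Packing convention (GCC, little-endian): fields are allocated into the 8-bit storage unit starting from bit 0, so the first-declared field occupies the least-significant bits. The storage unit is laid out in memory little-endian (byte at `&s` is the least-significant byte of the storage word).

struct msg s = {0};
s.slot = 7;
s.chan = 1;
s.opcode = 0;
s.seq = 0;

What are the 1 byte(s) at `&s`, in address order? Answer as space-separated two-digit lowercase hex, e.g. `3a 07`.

0f

slot:3 = 7 → 0x7 << 0 → word 0x07
chan:2 = 1 → 0x1 << 3 → word 0x0f
opcode:1 = 0 → 0x0 << 5 → word 0x0f
seq:2 = 0 → 0x0 << 6 → word 0x0f
word = 0x0f → little-endian bytes:
  [0]=0x0f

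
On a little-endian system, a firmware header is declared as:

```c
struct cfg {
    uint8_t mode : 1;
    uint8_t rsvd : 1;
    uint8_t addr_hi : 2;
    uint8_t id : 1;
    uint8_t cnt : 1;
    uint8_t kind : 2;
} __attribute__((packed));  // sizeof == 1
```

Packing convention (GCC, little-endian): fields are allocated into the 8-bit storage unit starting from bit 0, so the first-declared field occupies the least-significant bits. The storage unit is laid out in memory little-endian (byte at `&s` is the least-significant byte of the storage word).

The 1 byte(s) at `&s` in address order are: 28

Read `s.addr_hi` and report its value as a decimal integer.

[0]=0x28 (little-endian) → word 0x28
mode [0+:1] = (word>>0) & 0x1 = 0
rsvd [1+:1] = (word>>1) & 0x1 = 0
addr_hi [2+:2] = (word>>2) & 0x3 = 2  ←
id [4+:1] = (word>>4) & 0x1 = 0
cnt [5+:1] = (word>>5) & 0x1 = 1
kind [6+:2] = (word>>6) & 0x3 = 0

2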